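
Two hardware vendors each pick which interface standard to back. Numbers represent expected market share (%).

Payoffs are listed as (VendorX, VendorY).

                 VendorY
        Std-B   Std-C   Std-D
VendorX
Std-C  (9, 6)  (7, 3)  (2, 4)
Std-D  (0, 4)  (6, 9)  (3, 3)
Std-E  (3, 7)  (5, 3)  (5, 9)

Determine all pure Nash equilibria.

Pure-strategy Nash equilibria: (Std-C, Std-B) and (Std-E, Std-D)

VendorX against Std-B: payoffs 9, 0, 3 → best response Std-C.
VendorX against Std-C: payoffs 7, 6, 5 → best response Std-C.
VendorX against Std-D: payoffs 2, 3, 5 → best response Std-E.
VendorY against Std-C: payoffs 6, 3, 4 → best response Std-B.
VendorY against Std-D: payoffs 4, 9, 3 → best response Std-C.
VendorY against Std-E: payoffs 7, 3, 9 → best response Std-D.
Mutual best responses: (Std-C, Std-B); (Std-E, Std-D).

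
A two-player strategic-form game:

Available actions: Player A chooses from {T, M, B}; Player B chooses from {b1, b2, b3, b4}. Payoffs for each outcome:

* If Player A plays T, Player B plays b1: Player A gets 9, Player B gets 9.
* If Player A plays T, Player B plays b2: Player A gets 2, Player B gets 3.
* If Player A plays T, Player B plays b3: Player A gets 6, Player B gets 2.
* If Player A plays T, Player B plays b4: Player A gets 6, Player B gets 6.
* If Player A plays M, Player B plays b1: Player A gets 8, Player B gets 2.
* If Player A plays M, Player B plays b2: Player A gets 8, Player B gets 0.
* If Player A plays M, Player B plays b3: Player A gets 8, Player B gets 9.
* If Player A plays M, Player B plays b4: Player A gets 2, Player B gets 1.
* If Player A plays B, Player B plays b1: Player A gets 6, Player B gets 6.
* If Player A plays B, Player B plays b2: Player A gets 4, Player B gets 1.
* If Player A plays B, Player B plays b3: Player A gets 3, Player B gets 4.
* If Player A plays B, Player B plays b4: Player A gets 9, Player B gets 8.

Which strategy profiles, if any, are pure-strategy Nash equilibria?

For each strategy profile, look for a profitable unilateral deviation.
(T, b1): Player A gets 9, best alternative 8; Player B gets 9, best alternative 6. No profitable deviation — NE.
(T, b2): Player A can switch to M (2 → 8). Not NE.
(T, b3): Player A can switch to M (6 → 8). Not NE.
(T, b4): Player A can switch to B (6 → 9). Not NE.
(M, b1): Player A can switch to T (8 → 9). Not NE.
(M, b2): Player B can switch to b1 (0 → 2). Not NE.
(M, b3): Player A gets 8, best alternative 6; Player B gets 9, best alternative 2. No profitable deviation — NE.
(M, b4): Player A can switch to T (2 → 6). Not NE.
(B, b1): Player A can switch to T (6 → 9). Not NE.
(B, b2): Player A can switch to M (4 → 8). Not NE.
(B, b3): Player A can switch to T (3 → 6). Not NE.
(B, b4): Player A gets 9, best alternative 6; Player B gets 8, best alternative 6. No profitable deviation — NE.

The pure Nash equilibria are (T, b1) and (M, b3) and (B, b4).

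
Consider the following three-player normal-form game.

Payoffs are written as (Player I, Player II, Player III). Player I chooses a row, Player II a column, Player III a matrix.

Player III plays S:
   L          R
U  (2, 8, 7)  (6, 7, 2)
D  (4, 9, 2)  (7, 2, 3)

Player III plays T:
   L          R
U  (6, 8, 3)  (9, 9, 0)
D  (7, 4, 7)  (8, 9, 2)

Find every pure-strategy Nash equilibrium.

none

For each strategy profile, look for a profitable unilateral deviation.
(U, L, S): Player I can switch to D (2 → 4). Not NE.
(U, L, T): Player I can switch to D (6 → 7). Not NE.
(U, R, S): Player I can switch to D (6 → 7). Not NE.
(U, R, T): Player III can switch to S (0 → 2). Not NE.
(D, L, S): Player III can switch to T (2 → 7). Not NE.
(D, L, T): Player II can switch to R (4 → 9). Not NE.
(D, R, S): Player II can switch to L (2 → 9). Not NE.
(D, R, T): Player I can switch to U (8 → 9). Not NE.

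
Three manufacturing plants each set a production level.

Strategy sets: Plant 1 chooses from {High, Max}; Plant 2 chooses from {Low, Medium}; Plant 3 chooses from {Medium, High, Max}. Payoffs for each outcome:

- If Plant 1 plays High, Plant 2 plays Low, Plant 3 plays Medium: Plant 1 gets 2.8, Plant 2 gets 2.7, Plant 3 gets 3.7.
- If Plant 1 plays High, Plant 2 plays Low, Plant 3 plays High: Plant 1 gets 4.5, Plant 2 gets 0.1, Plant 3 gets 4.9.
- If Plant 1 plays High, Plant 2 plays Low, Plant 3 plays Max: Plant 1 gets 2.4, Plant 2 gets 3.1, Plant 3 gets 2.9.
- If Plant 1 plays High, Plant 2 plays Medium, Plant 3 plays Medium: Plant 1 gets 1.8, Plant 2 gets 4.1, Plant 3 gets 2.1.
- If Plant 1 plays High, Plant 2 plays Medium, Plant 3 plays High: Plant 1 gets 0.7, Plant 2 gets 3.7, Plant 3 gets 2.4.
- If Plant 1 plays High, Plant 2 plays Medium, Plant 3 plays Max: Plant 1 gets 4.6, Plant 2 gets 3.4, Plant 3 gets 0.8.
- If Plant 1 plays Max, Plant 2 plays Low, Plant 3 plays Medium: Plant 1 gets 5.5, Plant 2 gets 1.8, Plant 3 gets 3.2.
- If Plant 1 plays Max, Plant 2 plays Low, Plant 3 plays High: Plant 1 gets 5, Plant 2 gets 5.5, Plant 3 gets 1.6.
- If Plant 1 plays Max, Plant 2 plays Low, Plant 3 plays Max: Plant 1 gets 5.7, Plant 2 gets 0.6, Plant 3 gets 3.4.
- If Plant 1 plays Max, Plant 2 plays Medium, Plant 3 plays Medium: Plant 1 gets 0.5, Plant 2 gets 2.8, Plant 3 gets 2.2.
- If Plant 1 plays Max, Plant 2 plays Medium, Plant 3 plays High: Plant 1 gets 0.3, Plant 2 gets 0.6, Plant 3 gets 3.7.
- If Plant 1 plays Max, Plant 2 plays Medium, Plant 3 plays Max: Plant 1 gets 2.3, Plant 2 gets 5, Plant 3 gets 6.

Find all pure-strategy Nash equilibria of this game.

Plant 1 against (Low, Medium): payoffs 2.8, 5.5 → best response Max.
Plant 1 against (Low, High): payoffs 4.5, 5 → best response Max.
Plant 1 against (Low, Max): payoffs 2.4, 5.7 → best response Max.
Plant 1 against (Medium, Medium): payoffs 1.8, 0.5 → best response High.
Plant 1 against (Medium, High): payoffs 0.7, 0.3 → best response High.
Plant 1 against (Medium, Max): payoffs 4.6, 2.3 → best response High.
Plant 2 against (High, Medium): payoffs 2.7, 4.1 → best response Medium.
Plant 2 against (High, High): payoffs 0.1, 3.7 → best response Medium.
Plant 2 against (High, Max): payoffs 3.1, 3.4 → best response Medium.
Plant 2 against (Max, Medium): payoffs 1.8, 2.8 → best response Medium.
Plant 2 against (Max, High): payoffs 5.5, 0.6 → best response Low.
Plant 2 against (Max, Max): payoffs 0.6, 5 → best response Medium.
Plant 3 against (High, Low): payoffs 3.7, 4.9, 2.9 → best response High.
Plant 3 against (High, Medium): payoffs 2.1, 2.4, 0.8 → best response High.
Plant 3 against (Max, Low): payoffs 3.2, 1.6, 3.4 → best response Max.
Plant 3 against (Max, Medium): payoffs 2.2, 3.7, 6 → best response Max.
Mutual best responses: (High, Medium, High).

The unique pure-strategy Nash equilibrium is (High, Medium, High).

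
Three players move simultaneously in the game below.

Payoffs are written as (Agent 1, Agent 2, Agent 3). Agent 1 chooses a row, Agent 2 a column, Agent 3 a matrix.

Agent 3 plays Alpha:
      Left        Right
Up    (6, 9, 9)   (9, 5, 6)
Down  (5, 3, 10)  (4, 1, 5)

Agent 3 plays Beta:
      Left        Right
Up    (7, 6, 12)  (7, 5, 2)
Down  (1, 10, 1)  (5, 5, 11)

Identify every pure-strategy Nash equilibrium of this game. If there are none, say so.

Agent 1 against (Left, Alpha): payoffs 6, 5 → best response Up.
Agent 1 against (Left, Beta): payoffs 7, 1 → best response Up.
Agent 1 against (Right, Alpha): payoffs 9, 4 → best response Up.
Agent 1 against (Right, Beta): payoffs 7, 5 → best response Up.
Agent 2 against (Up, Alpha): payoffs 9, 5 → best response Left.
Agent 2 against (Up, Beta): payoffs 6, 5 → best response Left.
Agent 2 against (Down, Alpha): payoffs 3, 1 → best response Left.
Agent 2 against (Down, Beta): payoffs 10, 5 → best response Left.
Agent 3 against (Up, Left): payoffs 9, 12 → best response Beta.
Agent 3 against (Up, Right): payoffs 6, 2 → best response Alpha.
Agent 3 against (Down, Left): payoffs 10, 1 → best response Alpha.
Agent 3 against (Down, Right): payoffs 5, 11 → best response Beta.
Mutual best responses: (Up, Left, Beta).

Pure NE: (Up, Left, Beta)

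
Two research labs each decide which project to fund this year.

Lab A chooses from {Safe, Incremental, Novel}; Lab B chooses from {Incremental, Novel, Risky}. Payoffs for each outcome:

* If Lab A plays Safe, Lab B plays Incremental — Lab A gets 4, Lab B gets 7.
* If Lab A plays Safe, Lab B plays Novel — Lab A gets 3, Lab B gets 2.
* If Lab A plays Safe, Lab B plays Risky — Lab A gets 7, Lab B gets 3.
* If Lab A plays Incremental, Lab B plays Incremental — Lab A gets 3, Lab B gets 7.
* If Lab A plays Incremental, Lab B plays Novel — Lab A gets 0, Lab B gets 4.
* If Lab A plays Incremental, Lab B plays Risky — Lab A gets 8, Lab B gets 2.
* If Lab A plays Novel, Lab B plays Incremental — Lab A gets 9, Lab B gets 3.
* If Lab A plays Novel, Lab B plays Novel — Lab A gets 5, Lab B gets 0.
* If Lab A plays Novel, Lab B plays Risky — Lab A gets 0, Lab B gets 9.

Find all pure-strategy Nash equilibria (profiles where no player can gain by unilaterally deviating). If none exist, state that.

This game has no pure Nash equilibrium.

Mark each player's best response to every combination of opponents' strategies; a profile where every player is best-responding is a pure Nash equilibrium.
Lab A against Incremental: payoffs 4, 3, 9 → best response Novel.
Lab A against Novel: payoffs 3, 0, 5 → best response Novel.
Lab A against Risky: payoffs 7, 8, 0 → best response Incremental.
Lab B against Safe: payoffs 7, 2, 3 → best response Incremental.
Lab B against Incremental: payoffs 7, 4, 2 → best response Incremental.
Lab B against Novel: payoffs 3, 0, 9 → best response Risky.
No profile is a mutual best response for all players.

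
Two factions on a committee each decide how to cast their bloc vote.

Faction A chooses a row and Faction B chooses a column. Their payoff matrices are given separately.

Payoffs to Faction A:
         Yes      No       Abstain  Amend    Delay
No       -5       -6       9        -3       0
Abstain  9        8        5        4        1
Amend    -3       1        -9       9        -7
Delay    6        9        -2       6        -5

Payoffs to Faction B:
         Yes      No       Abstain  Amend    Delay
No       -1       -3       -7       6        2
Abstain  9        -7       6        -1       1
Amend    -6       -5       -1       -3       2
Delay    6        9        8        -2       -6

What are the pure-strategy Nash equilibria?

(Abstain, Yes), (Delay, No)

Faction A against Yes: payoffs -5, 9, -3, 6 → best response Abstain.
Faction A against No: payoffs -6, 8, 1, 9 → best response Delay.
Faction A against Abstain: payoffs 9, 5, -9, -2 → best response No.
Faction A against Amend: payoffs -3, 4, 9, 6 → best response Amend.
Faction A against Delay: payoffs 0, 1, -7, -5 → best response Abstain.
Faction B against No: payoffs -1, -3, -7, 6, 2 → best response Amend.
Faction B against Abstain: payoffs 9, -7, 6, -1, 1 → best response Yes.
Faction B against Amend: payoffs -6, -5, -1, -3, 2 → best response Delay.
Faction B against Delay: payoffs 6, 9, 8, -2, -6 → best response No.
Mutual best responses: (Abstain, Yes); (Delay, No).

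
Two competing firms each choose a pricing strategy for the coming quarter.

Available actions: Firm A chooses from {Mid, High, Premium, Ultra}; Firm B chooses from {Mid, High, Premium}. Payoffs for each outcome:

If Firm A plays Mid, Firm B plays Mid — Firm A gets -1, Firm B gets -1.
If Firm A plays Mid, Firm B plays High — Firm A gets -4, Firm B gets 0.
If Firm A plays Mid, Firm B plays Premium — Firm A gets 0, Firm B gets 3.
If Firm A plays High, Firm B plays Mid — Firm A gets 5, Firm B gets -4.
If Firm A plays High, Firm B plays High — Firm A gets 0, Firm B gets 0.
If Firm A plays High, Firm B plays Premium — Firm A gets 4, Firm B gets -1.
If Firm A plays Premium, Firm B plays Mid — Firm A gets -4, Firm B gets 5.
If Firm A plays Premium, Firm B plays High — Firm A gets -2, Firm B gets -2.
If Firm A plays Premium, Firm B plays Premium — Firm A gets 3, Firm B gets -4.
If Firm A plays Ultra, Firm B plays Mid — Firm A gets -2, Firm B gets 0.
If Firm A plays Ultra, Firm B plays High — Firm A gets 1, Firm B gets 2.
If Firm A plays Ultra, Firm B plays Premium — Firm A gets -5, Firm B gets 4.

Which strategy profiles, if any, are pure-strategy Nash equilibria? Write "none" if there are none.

Firm A against Mid: payoffs -1, 5, -4, -2 → best response High.
Firm A against High: payoffs -4, 0, -2, 1 → best response Ultra.
Firm A against Premium: payoffs 0, 4, 3, -5 → best response High.
Firm B against Mid: payoffs -1, 0, 3 → best response Premium.
Firm B against High: payoffs -4, 0, -1 → best response High.
Firm B against Premium: payoffs 5, -2, -4 → best response Mid.
Firm B against Ultra: payoffs 0, 2, 4 → best response Premium.
No profile is a mutual best response for all players.

No pure-strategy Nash equilibrium.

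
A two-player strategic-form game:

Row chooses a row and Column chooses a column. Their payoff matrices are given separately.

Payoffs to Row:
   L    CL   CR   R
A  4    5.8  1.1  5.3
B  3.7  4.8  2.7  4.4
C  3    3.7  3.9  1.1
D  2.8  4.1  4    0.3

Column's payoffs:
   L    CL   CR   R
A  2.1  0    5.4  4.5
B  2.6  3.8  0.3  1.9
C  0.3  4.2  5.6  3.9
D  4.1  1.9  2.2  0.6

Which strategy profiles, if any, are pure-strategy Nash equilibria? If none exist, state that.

There is no pure-strategy Nash equilibrium.

Check each profile: it is a Nash equilibrium iff no player can strictly gain by switching unilaterally.
(A, L): Column can switch to CR (2.1 → 5.4). Not NE.
(A, CL): Column can switch to L (0 → 2.1). Not NE.
(A, CR): Row can switch to B (1.1 → 2.7). Not NE.
(A, R): Column can switch to CR (4.5 → 5.4). Not NE.
(B, L): Row can switch to A (3.7 → 4). Not NE.
(B, CL): Row can switch to A (4.8 → 5.8). Not NE.
(B, CR): Row can switch to C (2.7 → 3.9). Not NE.
(B, R): Row can switch to A (4.4 → 5.3). Not NE.
(C, L): Row can switch to A (3 → 4). Not NE.
(C, CL): Row can switch to A (3.7 → 5.8). Not NE.
(C, CR): Row can switch to D (3.9 → 4). Not NE.
(C, R): Row can switch to A (1.1 → 5.3). Not NE.
(The remaining 4 profiles each have a profitable deviation by the same check.)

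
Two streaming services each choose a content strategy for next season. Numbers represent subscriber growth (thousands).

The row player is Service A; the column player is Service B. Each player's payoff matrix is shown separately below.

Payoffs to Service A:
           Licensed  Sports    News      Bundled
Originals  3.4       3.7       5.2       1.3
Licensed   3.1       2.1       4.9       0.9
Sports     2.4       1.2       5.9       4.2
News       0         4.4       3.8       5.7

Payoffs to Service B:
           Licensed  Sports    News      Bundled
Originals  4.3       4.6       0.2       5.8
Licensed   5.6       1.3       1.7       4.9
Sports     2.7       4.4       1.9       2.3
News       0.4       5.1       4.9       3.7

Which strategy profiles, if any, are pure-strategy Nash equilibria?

(Originals, Licensed): Service B can switch to Sports (4.3 → 4.6). Not NE.
(Originals, Sports): Service A can switch to News (3.7 → 4.4). Not NE.
(Originals, News): Service A can switch to Sports (5.2 → 5.9). Not NE.
(Originals, Bundled): Service A can switch to Sports (1.3 → 4.2). Not NE.
(Licensed, Licensed): Service A can switch to Originals (3.1 → 3.4). Not NE.
(Licensed, Sports): Service A can switch to Originals (2.1 → 3.7). Not NE.
(Licensed, News): Service A can switch to Originals (4.9 → 5.2). Not NE.
(Licensed, Bundled): Service A can switch to Originals (0.9 → 1.3). Not NE.
(Sports, Licensed): Service A can switch to Originals (2.4 → 3.4). Not NE.
(Sports, Sports): Service A can switch to Originals (1.2 → 3.7). Not NE.
(News, Sports): Service A gets 4.4, best alternative 3.7; Service B gets 5.1, best alternative 4.9. No profitable deviation — NE.
(The remaining 5 profiles each have a profitable deviation by the same check.)

The unique pure-strategy Nash equilibrium is (News, Sports).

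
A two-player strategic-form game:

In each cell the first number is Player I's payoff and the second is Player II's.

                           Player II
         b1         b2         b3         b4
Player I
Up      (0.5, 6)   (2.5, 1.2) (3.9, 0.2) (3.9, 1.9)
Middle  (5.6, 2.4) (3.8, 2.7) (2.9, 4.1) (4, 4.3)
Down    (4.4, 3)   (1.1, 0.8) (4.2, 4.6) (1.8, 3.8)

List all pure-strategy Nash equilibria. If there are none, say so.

(Up, b1): Player I can switch to Middle (0.5 → 5.6). Not NE.
(Up, b2): Player I can switch to Middle (2.5 → 3.8). Not NE.
(Up, b3): Player I can switch to Down (3.9 → 4.2). Not NE.
(Up, b4): Player I can switch to Middle (3.9 → 4). Not NE.
(Middle, b1): Player II can switch to b2 (2.4 → 2.7). Not NE.
(Middle, b2): Player II can switch to b3 (2.7 → 4.1). Not NE.
(Middle, b3): Player I can switch to Up (2.9 → 3.9). Not NE.
(Middle, b4): Player I gets 4, best alternative 3.9; Player II gets 4.3, best alternative 4.1. No profitable deviation — NE.
(Down, b1): Player I can switch to Middle (4.4 → 5.6). Not NE.
(Down, b3): Player I gets 4.2, best alternative 3.9; Player II gets 4.6, best alternative 3.8. No profitable deviation — NE.
(The remaining 2 profiles each have a profitable deviation by the same check.)

(Middle, b4); (Down, b3)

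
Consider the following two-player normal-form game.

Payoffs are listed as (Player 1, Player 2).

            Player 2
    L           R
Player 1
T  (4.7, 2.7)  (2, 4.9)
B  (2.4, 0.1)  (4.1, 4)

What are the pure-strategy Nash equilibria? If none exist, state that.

Pure NE: (B, R)

Check each profile: it is a Nash equilibrium iff no player can strictly gain by switching unilaterally.
(T, L): Player 2 can switch to R (2.7 → 4.9). Not NE.
(T, R): Player 1 can switch to B (2 → 4.1). Not NE.
(B, L): Player 1 can switch to T (2.4 → 4.7). Not NE.
(B, R): Player 1 gets 4.1, best alternative 2; Player 2 gets 4, best alternative 0.1. No profitable deviation — NE.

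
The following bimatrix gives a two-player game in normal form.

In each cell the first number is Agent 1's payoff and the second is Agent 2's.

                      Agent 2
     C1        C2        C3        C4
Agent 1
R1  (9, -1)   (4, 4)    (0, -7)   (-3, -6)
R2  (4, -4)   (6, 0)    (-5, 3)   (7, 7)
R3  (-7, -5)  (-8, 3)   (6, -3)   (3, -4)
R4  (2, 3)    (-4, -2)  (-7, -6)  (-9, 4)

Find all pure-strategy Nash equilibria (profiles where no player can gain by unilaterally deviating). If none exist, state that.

The unique pure-strategy Nash equilibrium is (R2, C4).

(R1, C1): Agent 2 can switch to C2 (-1 → 4). Not NE.
(R1, C2): Agent 1 can switch to R2 (4 → 6). Not NE.
(R1, C3): Agent 1 can switch to R3 (0 → 6). Not NE.
(R1, C4): Agent 1 can switch to R2 (-3 → 7). Not NE.
(R2, C1): Agent 1 can switch to R1 (4 → 9). Not NE.
(R2, C2): Agent 2 can switch to C3 (0 → 3). Not NE.
(R2, C4): Agent 1 gets 7, best alternative 3; Agent 2 gets 7, best alternative 3. No profitable deviation — NE.
(The remaining 9 profiles each have a profitable deviation by the same check.)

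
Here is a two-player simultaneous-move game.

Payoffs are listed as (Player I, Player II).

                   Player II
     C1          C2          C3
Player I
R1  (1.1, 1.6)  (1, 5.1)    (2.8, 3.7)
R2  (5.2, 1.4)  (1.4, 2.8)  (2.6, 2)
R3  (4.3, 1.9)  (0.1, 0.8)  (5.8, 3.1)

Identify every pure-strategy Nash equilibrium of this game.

(R1, C1): Player I can switch to R2 (1.1 → 5.2). Not NE.
(R1, C2): Player I can switch to R2 (1 → 1.4). Not NE.
(R1, C3): Player I can switch to R3 (2.8 → 5.8). Not NE.
(R2, C1): Player II can switch to C2 (1.4 → 2.8). Not NE.
(R2, C2): Player I gets 1.4, best alternative 1; Player II gets 2.8, best alternative 2. No profitable deviation — NE.
(R2, C3): Player I can switch to R1 (2.6 → 2.8). Not NE.
(R3, C1): Player I can switch to R2 (4.3 → 5.2). Not NE.
(R3, C2): Player I can switch to R1 (0.1 → 1). Not NE.
(R3, C3): Player I gets 5.8, best alternative 2.8; Player II gets 3.1, best alternative 1.9. No profitable deviation — NE.

The pure Nash equilibria are (R2, C2); (R3, C3).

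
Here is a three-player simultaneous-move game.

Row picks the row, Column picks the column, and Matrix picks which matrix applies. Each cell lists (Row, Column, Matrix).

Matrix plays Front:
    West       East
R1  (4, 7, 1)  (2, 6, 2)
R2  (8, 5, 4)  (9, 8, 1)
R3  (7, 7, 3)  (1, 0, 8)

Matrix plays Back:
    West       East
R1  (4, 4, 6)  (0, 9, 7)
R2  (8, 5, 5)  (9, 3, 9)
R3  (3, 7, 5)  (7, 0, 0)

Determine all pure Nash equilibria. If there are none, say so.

(R1, West, Front): Row can switch to R2 (4 → 8). Not NE.
(R1, West, Back): Row can switch to R2 (4 → 8). Not NE.
(R1, East, Front): Row can switch to R2 (2 → 9). Not NE.
(R1, East, Back): Row can switch to R2 (0 → 9). Not NE.
(R2, West, Front): Column can switch to East (5 → 8). Not NE.
(R2, West, Back): Row gets 8, best alternative 4; Column gets 5, best alternative 3; Matrix gets 5, best alternative 4. No profitable deviation — NE.
(R2, East, Front): Matrix can switch to Back (1 → 9). Not NE.
(R2, East, Back): Column can switch to West (3 → 5). Not NE.
(R3, West, Front): Row can switch to R2 (7 → 8). Not NE.
(The remaining 3 profiles each have a profitable deviation by the same check.)

The unique pure-strategy Nash equilibrium is (R2, West, Back).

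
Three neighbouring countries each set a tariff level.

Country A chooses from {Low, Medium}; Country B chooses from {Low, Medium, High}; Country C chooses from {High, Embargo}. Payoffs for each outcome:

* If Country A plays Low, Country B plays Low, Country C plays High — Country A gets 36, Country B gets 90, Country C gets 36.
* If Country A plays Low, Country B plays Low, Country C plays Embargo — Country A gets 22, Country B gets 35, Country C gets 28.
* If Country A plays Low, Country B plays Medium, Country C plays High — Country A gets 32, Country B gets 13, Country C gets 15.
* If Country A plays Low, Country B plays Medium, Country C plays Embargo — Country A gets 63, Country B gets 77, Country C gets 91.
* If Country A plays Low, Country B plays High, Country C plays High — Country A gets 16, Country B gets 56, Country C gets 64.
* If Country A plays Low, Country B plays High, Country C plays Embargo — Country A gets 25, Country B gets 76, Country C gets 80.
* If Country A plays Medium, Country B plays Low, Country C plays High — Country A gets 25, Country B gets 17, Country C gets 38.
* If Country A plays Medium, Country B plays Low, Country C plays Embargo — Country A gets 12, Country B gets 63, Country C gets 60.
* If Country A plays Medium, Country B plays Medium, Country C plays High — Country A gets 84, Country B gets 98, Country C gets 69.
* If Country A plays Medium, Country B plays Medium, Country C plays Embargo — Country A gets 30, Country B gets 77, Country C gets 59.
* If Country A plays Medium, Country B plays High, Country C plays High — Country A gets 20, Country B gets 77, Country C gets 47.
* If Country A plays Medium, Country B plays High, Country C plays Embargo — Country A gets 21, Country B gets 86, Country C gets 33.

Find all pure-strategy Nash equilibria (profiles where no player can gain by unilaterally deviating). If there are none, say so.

Country A against (Low, High): payoffs 36, 25 → best response Low.
Country A against (Low, Embargo): payoffs 22, 12 → best response Low.
Country A against (Medium, High): payoffs 32, 84 → best response Medium.
Country A against (Medium, Embargo): payoffs 63, 30 → best response Low.
Country A against (High, High): payoffs 16, 20 → best response Medium.
Country A against (High, Embargo): payoffs 25, 21 → best response Low.
Country B against (Low, High): payoffs 90, 13, 56 → best response Low.
Country B against (Low, Embargo): payoffs 35, 77, 76 → best response Medium.
Country B against (Medium, High): payoffs 17, 98, 77 → best response Medium.
Country B against (Medium, Embargo): payoffs 63, 77, 86 → best response High.
Country C against (Low, Low): payoffs 36, 28 → best response High.
Country C against (Low, Medium): payoffs 15, 91 → best response Embargo.
Country C against (Low, High): payoffs 64, 80 → best response Embargo.
Country C against (Medium, Low): payoffs 38, 60 → best response Embargo.
Country C against (Medium, Medium): payoffs 69, 59 → best response High.
Country C against (Medium, High): payoffs 47, 33 → best response High.
Mutual best responses: (Low, Low, High); (Low, Medium, Embargo); (Medium, Medium, High).

The pure Nash equilibria are (Low, Low, High); (Low, Medium, Embargo); (Medium, Medium, High).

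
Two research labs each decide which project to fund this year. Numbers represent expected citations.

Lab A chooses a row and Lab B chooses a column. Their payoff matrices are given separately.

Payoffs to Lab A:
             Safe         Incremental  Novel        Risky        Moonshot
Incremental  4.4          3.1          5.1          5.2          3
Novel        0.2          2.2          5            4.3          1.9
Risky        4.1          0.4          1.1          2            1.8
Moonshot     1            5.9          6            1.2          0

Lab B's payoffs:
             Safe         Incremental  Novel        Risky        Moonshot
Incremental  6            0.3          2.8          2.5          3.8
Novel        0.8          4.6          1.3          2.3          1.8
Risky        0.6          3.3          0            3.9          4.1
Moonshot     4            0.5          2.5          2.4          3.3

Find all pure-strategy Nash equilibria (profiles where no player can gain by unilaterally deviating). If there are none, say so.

Pure NE: (Incremental, Safe)

(Incremental, Safe): Lab A gets 4.4, best alternative 4.1; Lab B gets 6, best alternative 3.8. No profitable deviation — NE.
(Incremental, Incremental): Lab A can switch to Moonshot (3.1 → 5.9). Not NE.
(Incremental, Novel): Lab A can switch to Moonshot (5.1 → 6). Not NE.
(Incremental, Risky): Lab B can switch to Safe (2.5 → 6). Not NE.
(Incremental, Moonshot): Lab B can switch to Safe (3.8 → 6). Not NE.
(Novel, Safe): Lab A can switch to Incremental (0.2 → 4.4). Not NE.
(Novel, Incremental): Lab A can switch to Incremental (2.2 → 3.1). Not NE.
(Novel, Novel): Lab A can switch to Incremental (5 → 5.1). Not NE.
(Novel, Risky): Lab A can switch to Incremental (4.3 → 5.2). Not NE.
(Novel, Moonshot): Lab A can switch to Incremental (1.9 → 3). Not NE.
(Risky, Safe): Lab A can switch to Incremental (4.1 → 4.4). Not NE.
(The remaining 9 profiles each have a profitable deviation by the same check.)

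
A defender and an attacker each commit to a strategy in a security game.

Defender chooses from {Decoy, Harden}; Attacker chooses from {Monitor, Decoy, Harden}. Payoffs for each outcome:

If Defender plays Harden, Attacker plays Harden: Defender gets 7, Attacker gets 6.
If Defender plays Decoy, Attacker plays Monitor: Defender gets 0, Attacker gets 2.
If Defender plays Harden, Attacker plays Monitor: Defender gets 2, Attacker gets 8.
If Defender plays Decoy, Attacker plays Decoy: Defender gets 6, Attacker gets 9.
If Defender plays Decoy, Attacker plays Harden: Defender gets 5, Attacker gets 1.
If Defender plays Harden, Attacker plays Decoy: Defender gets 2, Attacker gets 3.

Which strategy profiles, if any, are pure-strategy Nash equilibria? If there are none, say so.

The pure Nash equilibria are (Decoy, Decoy) and (Harden, Monitor).

Defender against Monitor: payoffs 0, 2 → best response Harden.
Defender against Decoy: payoffs 6, 2 → best response Decoy.
Defender against Harden: payoffs 5, 7 → best response Harden.
Attacker against Decoy: payoffs 2, 9, 1 → best response Decoy.
Attacker against Harden: payoffs 8, 3, 6 → best response Monitor.
Mutual best responses: (Decoy, Decoy); (Harden, Monitor).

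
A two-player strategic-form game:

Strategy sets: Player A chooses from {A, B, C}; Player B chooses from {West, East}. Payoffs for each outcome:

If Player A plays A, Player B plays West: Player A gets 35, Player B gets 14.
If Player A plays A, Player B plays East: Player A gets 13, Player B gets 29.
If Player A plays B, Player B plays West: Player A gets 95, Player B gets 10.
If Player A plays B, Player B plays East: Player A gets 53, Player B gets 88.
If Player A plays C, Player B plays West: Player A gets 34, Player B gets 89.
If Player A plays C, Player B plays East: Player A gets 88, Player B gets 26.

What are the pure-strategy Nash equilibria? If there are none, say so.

Check each profile: it is a Nash equilibrium iff no player can strictly gain by switching unilaterally.
(A, West): Player A can switch to B (35 → 95). Not NE.
(A, East): Player A can switch to B (13 → 53). Not NE.
(B, West): Player B can switch to East (10 → 88). Not NE.
(B, East): Player A can switch to C (53 → 88). Not NE.
(C, West): Player A can switch to A (34 → 35). Not NE.
(C, East): Player B can switch to West (26 → 89). Not NE.

There is no pure-strategy Nash equilibrium.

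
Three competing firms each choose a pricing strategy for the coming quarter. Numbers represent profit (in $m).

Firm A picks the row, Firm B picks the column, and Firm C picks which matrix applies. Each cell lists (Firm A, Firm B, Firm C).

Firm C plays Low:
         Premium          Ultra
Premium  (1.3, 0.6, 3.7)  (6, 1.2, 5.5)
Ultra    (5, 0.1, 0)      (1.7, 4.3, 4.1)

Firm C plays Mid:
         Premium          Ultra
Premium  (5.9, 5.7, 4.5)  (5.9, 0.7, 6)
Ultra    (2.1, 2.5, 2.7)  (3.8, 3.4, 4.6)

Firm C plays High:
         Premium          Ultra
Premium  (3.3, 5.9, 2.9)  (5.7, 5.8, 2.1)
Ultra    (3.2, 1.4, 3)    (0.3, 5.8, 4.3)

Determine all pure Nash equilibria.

(Premium, Premium, Low): Firm A can switch to Ultra (1.3 → 5). Not NE.
(Premium, Premium, Mid): Firm A gets 5.9, best alternative 2.1; Firm B gets 5.7, best alternative 0.7; Firm C gets 4.5, best alternative 3.7. No profitable deviation — NE.
(Premium, Premium, High): Firm C can switch to Low (2.9 → 3.7). Not NE.
(Premium, Ultra, Low): Firm C can switch to Mid (5.5 → 6). Not NE.
(Premium, Ultra, Mid): Firm B can switch to Premium (0.7 → 5.7). Not NE.
(Premium, Ultra, High): Firm B can switch to Premium (5.8 → 5.9). Not NE.
(Ultra, Premium, Low): Firm B can switch to Ultra (0.1 → 4.3). Not NE.
(Ultra, Premium, Mid): Firm A can switch to Premium (2.1 → 5.9). Not NE.
(Ultra, Premium, High): Firm A can switch to Premium (3.2 → 3.3). Not NE.
(The remaining 3 profiles each have a profitable deviation by the same check.)

The unique pure-strategy Nash equilibrium is (Premium, Premium, Mid).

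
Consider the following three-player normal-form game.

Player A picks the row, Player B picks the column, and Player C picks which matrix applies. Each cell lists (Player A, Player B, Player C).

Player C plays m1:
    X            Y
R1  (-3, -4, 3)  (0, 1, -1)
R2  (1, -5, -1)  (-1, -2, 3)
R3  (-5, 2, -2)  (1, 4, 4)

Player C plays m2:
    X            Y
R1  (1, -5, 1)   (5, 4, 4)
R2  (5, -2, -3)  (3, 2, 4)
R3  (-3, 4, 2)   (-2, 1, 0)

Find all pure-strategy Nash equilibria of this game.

Player A against (X, m1): payoffs -3, 1, -5 → best response R2.
Player A against (X, m2): payoffs 1, 5, -3 → best response R2.
Player A against (Y, m1): payoffs 0, -1, 1 → best response R3.
Player A against (Y, m2): payoffs 5, 3, -2 → best response R1.
Player B against (R1, m1): payoffs -4, 1 → best response Y.
Player B against (R1, m2): payoffs -5, 4 → best response Y.
Player B against (R2, m1): payoffs -5, -2 → best response Y.
Player B against (R2, m2): payoffs -2, 2 → best response Y.
Player B against (R3, m1): payoffs 2, 4 → best response Y.
Player B against (R3, m2): payoffs 4, 1 → best response X.
Player C against (R1, X): payoffs 3, 1 → best response m1.
Player C against (R1, Y): payoffs -1, 4 → best response m2.
Player C against (R2, X): payoffs -1, -3 → best response m1.
Player C against (R2, Y): payoffs 3, 4 → best response m2.
Player C against (R3, X): payoffs -2, 2 → best response m2.
Player C against (R3, Y): payoffs 4, 0 → best response m1.
Mutual best responses: (R1, Y, m2); (R3, Y, m1).

Pure-strategy Nash equilibria: (R1, Y, m2) and (R3, Y, m1)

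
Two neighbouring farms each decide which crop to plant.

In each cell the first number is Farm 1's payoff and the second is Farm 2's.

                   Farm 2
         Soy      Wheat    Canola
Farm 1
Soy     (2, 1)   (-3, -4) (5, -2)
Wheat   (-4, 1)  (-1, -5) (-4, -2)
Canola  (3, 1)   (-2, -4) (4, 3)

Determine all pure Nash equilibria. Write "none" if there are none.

Farm 1 against Soy: payoffs 2, -4, 3 → best response Canola.
Farm 1 against Wheat: payoffs -3, -1, -2 → best response Wheat.
Farm 1 against Canola: payoffs 5, -4, 4 → best response Soy.
Farm 2 against Soy: payoffs 1, -4, -2 → best response Soy.
Farm 2 against Wheat: payoffs 1, -5, -2 → best response Soy.
Farm 2 against Canola: payoffs 1, -4, 3 → best response Canola.
No profile is a mutual best response for all players.

No pure-strategy Nash equilibrium.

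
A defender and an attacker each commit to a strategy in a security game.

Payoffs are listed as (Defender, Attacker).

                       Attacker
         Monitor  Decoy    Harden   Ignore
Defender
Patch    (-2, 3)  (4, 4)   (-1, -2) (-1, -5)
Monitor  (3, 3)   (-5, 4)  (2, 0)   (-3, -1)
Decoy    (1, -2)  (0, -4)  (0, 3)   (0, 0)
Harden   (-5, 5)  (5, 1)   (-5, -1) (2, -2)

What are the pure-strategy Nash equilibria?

Defender against Monitor: payoffs -2, 3, 1, -5 → best response Monitor.
Defender against Decoy: payoffs 4, -5, 0, 5 → best response Harden.
Defender against Harden: payoffs -1, 2, 0, -5 → best response Monitor.
Defender against Ignore: payoffs -1, -3, 0, 2 → best response Harden.
Attacker against Patch: payoffs 3, 4, -2, -5 → best response Decoy.
Attacker against Monitor: payoffs 3, 4, 0, -1 → best response Decoy.
Attacker against Decoy: payoffs -2, -4, 3, 0 → best response Harden.
Attacker against Harden: payoffs 5, 1, -1, -2 → best response Monitor.
No profile is a mutual best response for all players.

No pure-strategy Nash equilibrium.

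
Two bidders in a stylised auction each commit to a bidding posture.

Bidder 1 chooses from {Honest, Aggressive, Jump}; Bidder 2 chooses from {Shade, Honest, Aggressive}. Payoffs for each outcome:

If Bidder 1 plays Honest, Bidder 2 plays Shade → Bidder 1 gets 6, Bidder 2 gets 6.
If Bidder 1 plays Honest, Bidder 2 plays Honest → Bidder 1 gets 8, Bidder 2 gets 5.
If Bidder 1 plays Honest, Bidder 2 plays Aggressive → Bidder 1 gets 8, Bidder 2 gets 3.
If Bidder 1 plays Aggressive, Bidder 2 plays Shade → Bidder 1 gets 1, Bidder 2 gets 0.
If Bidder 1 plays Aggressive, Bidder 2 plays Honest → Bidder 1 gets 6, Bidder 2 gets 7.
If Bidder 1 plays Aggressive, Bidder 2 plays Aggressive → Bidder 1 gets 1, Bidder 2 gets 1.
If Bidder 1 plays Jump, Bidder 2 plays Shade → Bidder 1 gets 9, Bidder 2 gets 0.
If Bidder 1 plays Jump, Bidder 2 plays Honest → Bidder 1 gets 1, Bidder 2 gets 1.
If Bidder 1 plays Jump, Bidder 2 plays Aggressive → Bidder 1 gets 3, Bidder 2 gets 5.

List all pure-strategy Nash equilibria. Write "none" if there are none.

Mark each player's best response to every combination of opponents' strategies; a profile where every player is best-responding is a pure Nash equilibrium.
Bidder 1 against Shade: payoffs 6, 1, 9 → best response Jump.
Bidder 1 against Honest: payoffs 8, 6, 1 → best response Honest.
Bidder 1 against Aggressive: payoffs 8, 1, 3 → best response Honest.
Bidder 2 against Honest: payoffs 6, 5, 3 → best response Shade.
Bidder 2 against Aggressive: payoffs 0, 7, 1 → best response Honest.
Bidder 2 against Jump: payoffs 0, 1, 5 → best response Aggressive.
No profile is a mutual best response for all players.

No pure-strategy Nash equilibrium.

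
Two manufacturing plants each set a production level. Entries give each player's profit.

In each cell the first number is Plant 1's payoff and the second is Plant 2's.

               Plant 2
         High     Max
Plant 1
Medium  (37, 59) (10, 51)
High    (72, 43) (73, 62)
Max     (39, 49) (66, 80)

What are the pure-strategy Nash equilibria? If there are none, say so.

Plant 1 against High: payoffs 37, 72, 39 → best response High.
Plant 1 against Max: payoffs 10, 73, 66 → best response High.
Plant 2 against Medium: payoffs 59, 51 → best response High.
Plant 2 against High: payoffs 43, 62 → best response Max.
Plant 2 against Max: payoffs 49, 80 → best response Max.
Mutual best responses: (High, Max).

(High, Max)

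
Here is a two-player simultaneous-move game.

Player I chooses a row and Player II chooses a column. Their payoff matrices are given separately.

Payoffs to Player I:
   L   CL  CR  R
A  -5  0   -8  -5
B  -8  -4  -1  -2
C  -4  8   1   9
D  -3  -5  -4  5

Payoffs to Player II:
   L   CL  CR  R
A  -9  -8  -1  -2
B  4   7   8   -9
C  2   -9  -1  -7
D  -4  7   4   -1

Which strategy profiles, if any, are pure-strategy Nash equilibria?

(A, L): Player I can switch to C (-5 → -4). Not NE.
(A, CL): Player I can switch to C (0 → 8). Not NE.
(A, CR): Player I can switch to B (-8 → -1). Not NE.
(A, R): Player I can switch to B (-5 → -2). Not NE.
(B, L): Player I can switch to A (-8 → -5). Not NE.
(B, CL): Player I can switch to A (-4 → 0). Not NE.
(The remaining 10 profiles each have a profitable deviation by the same check.)

This game has no pure Nash equilibrium.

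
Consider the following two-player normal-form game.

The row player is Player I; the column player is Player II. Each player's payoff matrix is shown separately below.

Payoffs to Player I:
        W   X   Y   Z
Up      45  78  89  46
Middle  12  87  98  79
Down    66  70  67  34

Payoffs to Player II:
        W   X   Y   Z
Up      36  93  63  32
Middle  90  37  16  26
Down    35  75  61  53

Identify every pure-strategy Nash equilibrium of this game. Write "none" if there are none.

For each strategy profile, look for a profitable unilateral deviation.
(Up, W): Player I can switch to Down (45 → 66). Not NE.
(Up, X): Player I can switch to Middle (78 → 87). Not NE.
(Up, Y): Player I can switch to Middle (89 → 98). Not NE.
(Up, Z): Player I can switch to Middle (46 → 79). Not NE.
(Middle, W): Player I can switch to Up (12 → 45). Not NE.
(Middle, X): Player II can switch to W (37 → 90). Not NE.
(Middle, Y): Player II can switch to W (16 → 90). Not NE.
(Middle, Z): Player II can switch to W (26 → 90). Not NE.
(Down, W): Player II can switch to X (35 → 75). Not NE.
(Down, X): Player I can switch to Up (70 → 78). Not NE.
(Down, Y): Player I can switch to Up (67 → 89). Not NE.
(Down, Z): Player I can switch to Up (34 → 46). Not NE.

none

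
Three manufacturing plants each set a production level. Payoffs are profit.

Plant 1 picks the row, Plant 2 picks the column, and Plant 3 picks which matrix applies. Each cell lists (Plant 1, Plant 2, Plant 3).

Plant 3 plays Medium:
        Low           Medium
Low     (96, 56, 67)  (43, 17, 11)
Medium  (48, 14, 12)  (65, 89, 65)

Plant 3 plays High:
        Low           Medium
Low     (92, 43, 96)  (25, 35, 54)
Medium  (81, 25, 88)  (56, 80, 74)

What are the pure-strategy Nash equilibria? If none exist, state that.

(Low, Low, High); (Medium, Medium, High)

(Low, Low, Medium): Plant 3 can switch to High (67 → 96). Not NE.
(Low, Low, High): Plant 1 gets 92, best alternative 81; Plant 2 gets 43, best alternative 35; Plant 3 gets 96, best alternative 67. No profitable deviation — NE.
(Low, Medium, Medium): Plant 1 can switch to Medium (43 → 65). Not NE.
(Low, Medium, High): Plant 1 can switch to Medium (25 → 56). Not NE.
(Medium, Low, Medium): Plant 1 can switch to Low (48 → 96). Not NE.
(Medium, Low, High): Plant 1 can switch to Low (81 → 92). Not NE.
(Medium, Medium, Medium): Plant 3 can switch to High (65 → 74). Not NE.
(Medium, Medium, High): Plant 1 gets 56, best alternative 25; Plant 2 gets 80, best alternative 25; Plant 3 gets 74, best alternative 65. No profitable deviation — NE.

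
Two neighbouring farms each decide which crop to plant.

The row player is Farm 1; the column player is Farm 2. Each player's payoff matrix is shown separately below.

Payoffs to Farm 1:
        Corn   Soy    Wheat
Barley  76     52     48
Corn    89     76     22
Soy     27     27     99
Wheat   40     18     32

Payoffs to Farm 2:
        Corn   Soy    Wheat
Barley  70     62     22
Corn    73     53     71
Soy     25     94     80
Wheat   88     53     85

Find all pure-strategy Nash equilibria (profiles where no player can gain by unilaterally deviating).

The unique pure-strategy Nash equilibrium is (Corn, Corn).

(Barley, Corn): Farm 1 can switch to Corn (76 → 89). Not NE.
(Barley, Soy): Farm 1 can switch to Corn (52 → 76). Not NE.
(Barley, Wheat): Farm 1 can switch to Soy (48 → 99). Not NE.
(Corn, Corn): Farm 1 gets 89, best alternative 76; Farm 2 gets 73, best alternative 71. No profitable deviation — NE.
(Corn, Soy): Farm 2 can switch to Corn (53 → 73). Not NE.
(Corn, Wheat): Farm 1 can switch to Barley (22 → 48). Not NE.
(Soy, Corn): Farm 1 can switch to Barley (27 → 76). Not NE.
(Soy, Soy): Farm 1 can switch to Barley (27 → 52). Not NE.
(Soy, Wheat): Farm 2 can switch to Soy (80 → 94). Not NE.
(Wheat, Corn): Farm 1 can switch to Barley (40 → 76). Not NE.
(Wheat, Soy): Farm 1 can switch to Barley (18 → 52). Not NE.
(The remaining 1 profile has a profitable deviation by the same check.)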